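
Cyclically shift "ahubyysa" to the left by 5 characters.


Input: 'ahubyysa', shift = 5
Operation: split at index 5 and swap parts
Front part s[0:5] = 'ahuby'
Back part s[5:] = 'ysa'
Rotated = back + front = 'ysa' + 'ahuby'
Result: ysaahuby


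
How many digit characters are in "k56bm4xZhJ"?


Input string: 'k56bm4xZhJ'
Operation: count digit characters (0-9)
Scan: 'k', '5'(digit), '6'(digit), 'b', 'm', '4'(digit), 'x', 'Z', 'h', 'J'
Digits found: 3
Result: 3


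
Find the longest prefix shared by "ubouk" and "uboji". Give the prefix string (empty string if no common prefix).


String 1: 'ubouk'
String 2: 'uboji'
Compare position by position:
pos 0: 'u' vs 'u' match
pos 1: 'b' vs 'b' match
pos 2: 'o' vs 'o' match
pos 3: 'u' vs 'j' differ -> stop
Longest common prefix: "ubo" (length 3)


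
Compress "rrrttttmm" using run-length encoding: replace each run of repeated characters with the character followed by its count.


Input: 'rrrttttmm'
Operation: identify consecutive runs
Runs: 'rrr' -> r3, 'tttt' -> t4, 'mm' -> m2
Encoded: r3t4m2


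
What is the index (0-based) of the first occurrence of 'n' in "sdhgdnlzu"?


Input string: 'sdhgdnlzu'
Target: 'n'
Scanning left to right: s[0]='s', s[1]='d', s[2]='h', s[3]='g', s[4]='d', s[5]='n'
First match at index: 5


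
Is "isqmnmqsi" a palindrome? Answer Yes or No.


Input string: 'isqmnmqsi'
Reversed: 'isqmnmqsi'
Compare pairs: s[0]='i' vs s[8]='i' (match), s[1]='s' vs s[7]='s' (match), s[2]='q' vs s[6]='q' (match), s[3]='m' vs s[5]='m' (match)
Palindrome: Yes


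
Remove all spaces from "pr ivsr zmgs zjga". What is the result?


Input string: 'pr ivsr zmgs zjga'
Operation: remove all spaces
Words: 'pr', 'ivsr', 'zmgs', 'zjga'
Join without spaces: privsrzmgszjga


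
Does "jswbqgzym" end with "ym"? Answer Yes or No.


Input string: 'jswbqgzym'
Suffix to check: 'ym'
Last 2 characters of input: 'ym'
Match: True
Result: Yes


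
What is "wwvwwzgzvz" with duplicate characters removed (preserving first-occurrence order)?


Input: 'wwvwwzgzvz'
Operation: keep first occurrence of each character
Scan: s[0]='w' new -> keep; s[1]='w' seen -> skip; s[2]='v' new -> keep; s[3]='w' seen -> skip; s[4]='w' seen -> skip; s[5]='z' new -> keep; s[6]='g' new -> keep; s[7]='z' seen -> skip; s[8]='v' seen -> skip; s[9]='z' seen -> skip
Result: wvzg


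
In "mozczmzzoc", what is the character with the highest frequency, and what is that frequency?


Input: 'mozczmzzoc'
Operation: tally each character
Counts: 'c':2, 'm':2, 'o':2, 'z':4
Maximum: 'z' appears 4 times


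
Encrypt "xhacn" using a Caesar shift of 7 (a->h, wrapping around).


Input: 'xhacn', shift = 7
Operation: for each letter, (position + 7) mod 26
Mapping: 'x'(23+7=30, 30 mod 26=4)->'e', 'h'(7+7=14)->'o', 'a'(0+7=7)->'h', 'c'(2+7=9)->'j', 'n'(13+7=20)->'u'
Result: eohju


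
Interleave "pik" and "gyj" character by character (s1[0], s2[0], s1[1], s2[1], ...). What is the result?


String 1: 'pik'
String 2: 'gyj'
Operation: alternate characters
Pairs: 'p'+'g', 'i'+'y', 'k'+'j'
Result: pgiykj


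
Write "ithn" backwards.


Input string: 'ithn'
Operation: reverse character order
Original order: 'i' -> 't' -> 'h' -> 'n'
Reversed order: 'n' -> 'h' -> 't' -> 'i'
Result: nhti


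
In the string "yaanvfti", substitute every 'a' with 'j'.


Input string: 'yaanvfti'
Operation: replace 'a' with 'j'
Positions of 'a': 1, 2
After replacement: yjjnvfti


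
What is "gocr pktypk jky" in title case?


Input string: 'gocr pktypk jky'
Operation: capitalize first letter of each word
Word transformations: 'gocr'->'Gocr', 'pktypk'->'Pktypk', 'jky'->'Jky'
Result: Gocr Pktypk Jky


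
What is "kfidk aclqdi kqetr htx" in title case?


Input string: 'kfidk aclqdi kqetr htx'
Operation: capitalize first letter of each word
Word transformations: 'kfidk'->'Kfidk', 'aclqdi'->'Aclqdi', 'kqetr'->'Kqetr', 'htx'->'Htx'
Result: Kfidk Aclqdi Kqetr Htx


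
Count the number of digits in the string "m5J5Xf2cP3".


Input string: 'm5J5Xf2cP3'
Operation: count digit characters (0-9)
Scan: 'm', '5'(digit), 'J', '5'(digit), 'X', 'f', '2'(digit), 'c', 'P', '3'(digit)
Digits found: 4
Result: 4


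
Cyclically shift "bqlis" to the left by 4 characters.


Input: 'bqlis', shift = 4
Operation: split at index 4 and swap parts
Front part s[0:4] = 'bqli'
Back part s[4:] = 's'
Rotated = back + front = 's' + 'bqli'
Result: sbqli


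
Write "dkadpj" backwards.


Input string: 'dkadpj'
Operation: reverse character order
Original order: 'd' -> 'k' -> 'a' -> 'd' -> 'p' -> 'j'
Reversed order: 'j' -> 'p' -> 'd' -> 'a' -> 'k' -> 'd'
Result: jpdakd


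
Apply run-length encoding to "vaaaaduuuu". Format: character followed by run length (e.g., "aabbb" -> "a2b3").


Input: 'vaaaaduuuu'
Operation: identify consecutive runs
Runs: 'v' -> v1, 'aaaa' -> a4, 'd' -> d1, 'uuuu' -> u4
Encoded: v1a4d1u4


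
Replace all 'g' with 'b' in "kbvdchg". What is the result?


Input string: 'kbvdchg'
Operation: replace 'g' with 'b'
Positions of 'g': 6
After replacement: kbvdchb


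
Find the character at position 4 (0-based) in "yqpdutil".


Input string: 'yqpdutil'
Operation: get character at index 4
Index mapping: s[0]='y', s[1]='q', s[2]='p', s[3]='d', s[4]='u'
Result: 'u'


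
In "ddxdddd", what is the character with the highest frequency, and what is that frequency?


Input: 'ddxdddd'
Operation: tally each character
Counts: 'd':6, 'x':1
Maximum: 'd' appears 6 times


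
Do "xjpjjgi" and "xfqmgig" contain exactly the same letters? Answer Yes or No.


String 1: 'xjpjjgi' -> sorted: 'gijjjpx'
String 2: 'xfqmgig' -> sorted: 'fggimqx'
Compare sorted forms: 'gijjjpx' != 'fggimqx'
Anagram: No


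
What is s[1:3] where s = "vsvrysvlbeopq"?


Input string: 'vsvrysvlbeopq'
Operation: slice [1:3]
Extract characters: s[1]='s', s[2]='v'
Result: sv


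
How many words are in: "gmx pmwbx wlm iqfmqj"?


Input string: 'gmx pmwbx wlm iqfmqj'
Operation: split by spaces
Words found: 'gmx', 'pmwbx', 'wlm', 'iqfmqj'
Word count: 4


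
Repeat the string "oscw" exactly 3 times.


Input string: 'oscw'
Operation: repeat 3 times
Concatenation: 'oscw' + 'oscw' + 'oscw'
Result: oscwoscwoscw


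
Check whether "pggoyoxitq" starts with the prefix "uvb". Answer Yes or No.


Input string: 'pggoyoxitq'
Prefix to check: 'uvb'
First 3 characters of input: 'pgg'
Match: False
Result: No


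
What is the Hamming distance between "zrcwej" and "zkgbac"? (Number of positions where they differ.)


String 1: 'zrcwej'
String 2: 'zkgbac'
Compare each position: pos 0: 'z'=='z', pos 1: 'r'!='k', pos 2: 'c'!='g', pos 3: 'w'!='b', pos 4: 'e'!='a', pos 5: 'j'!='c'
Differing positions: 5
Hamming distance: 5


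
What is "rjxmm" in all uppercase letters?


Input string: 'rjxmm'
Operation: convert each letter to uppercase
Mapping: 'r'->'R', 'j'->'J', 'x'->'X', 'm'->'M', 'm'->'M'
Result: RJXMM


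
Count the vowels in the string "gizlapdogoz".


Input string: 'gizlapdogoz'
Operation: count vowels (a, e, i, o, u)
Scan: s[0]='g', s[1]='i' (vowel), s[2]='z', s[3]='l', s[4]='a' (vowel), s[5]='p', s[6]='d', s[7]='o' (vowel), s[8]='g', s[9]='o' (vowel), s[10]='z'
Vowels found: 4
Result: 4


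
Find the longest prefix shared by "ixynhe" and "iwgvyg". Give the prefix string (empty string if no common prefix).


String 1: 'ixynhe'
String 2: 'iwgvyg'
Compare position by position:
pos 0: 'i' vs 'i' match
pos 1: 'x' vs 'w' differ -> stop
Longest common prefix: "i" (length 1)


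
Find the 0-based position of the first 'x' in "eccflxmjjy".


Input string: 'eccflxmjjy'
Target: 'x'
Scanning left to right: s[0]='e', s[1]='c', s[2]='c', s[3]='f', s[4]='l', s[5]='x'
First match at index: 5


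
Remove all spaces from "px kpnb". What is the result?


Input string: 'px kpnb'
Operation: remove all spaces
Words: 'px', 'kpnb'
Join without spaces: pxkpnb


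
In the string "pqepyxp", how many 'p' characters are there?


Input string: 'pqepyxp'
Target character: 'p'
Scan each position: s[0]='p', s[3]='p', s[6]='p'
Matches found at indices: 0, 3, 6
Total: 3


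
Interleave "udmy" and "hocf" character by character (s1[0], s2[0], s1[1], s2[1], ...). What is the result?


String 1: 'udmy'
String 2: 'hocf'
Operation: alternate characters
Pairs: 'u'+'h', 'd'+'o', 'm'+'c', 'y'+'f'
Result: uhdomcyf


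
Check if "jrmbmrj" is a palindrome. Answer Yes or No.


Input string: 'jrmbmrj'
Reversed: 'jrmbmrj'
Compare pairs: s[0]='j' vs s[6]='j' (match), s[1]='r' vs s[5]='r' (match), s[2]='m' vs s[4]='m' (match)
Palindrome: Yes


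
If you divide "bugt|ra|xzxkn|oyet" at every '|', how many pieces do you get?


Input string: 'bugt|ra|xzxkn|oyet'
Delimiter: '|'
Split result: 'bugt', 'ra', 'xzxkn', 'oyet'
Number of parts: 4


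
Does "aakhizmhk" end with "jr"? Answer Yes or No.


Input string: 'aakhizmhk'
Suffix to check: 'jr'
Last 2 characters of input: 'hk'
Match: False
Result: No


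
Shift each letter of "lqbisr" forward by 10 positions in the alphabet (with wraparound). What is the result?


Input: 'lqbisr', shift = 10
Operation: for each letter, (position + 10) mod 26
Mapping: 'l'(11+10=21)->'v', 'q'(16+10=26, 26 mod 26=0)->'a', 'b'(1+10=11)->'l', 'i'(8+10=18)->'s', 's'(18+10=28, 28 mod 26=2)->'c', 'r'(17+10=27, 27 mod 26=1)->'b'
Result: valscb


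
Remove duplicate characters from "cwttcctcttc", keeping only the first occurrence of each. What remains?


Input: 'cwttcctcttc'
Operation: keep first occurrence of each character
Scan: s[0]='c' new -> keep; s[1]='w' new -> keep; s[2]='t' new -> keep; s[3]='t' seen -> skip; s[4]='c' seen -> skip; s[5]='c' seen -> skip; s[6]='t' seen -> skip; s[7]='c' seen -> skip; s[8]='t' seen -> skip; s[9]='t' seen -> skip; s[10]='c' seen -> skip
Result: cwt


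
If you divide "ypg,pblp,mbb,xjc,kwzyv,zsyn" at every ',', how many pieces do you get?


Input string: 'ypg,pblp,mbb,xjc,kwzyv,zsyn'
Delimiter: ','
Split result: 'ypg', 'pblp', 'mbb', 'xjc', 'kwzyv', 'zsyn'
Number of parts: 6


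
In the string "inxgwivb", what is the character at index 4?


Input string: 'inxgwivb'
Operation: get character at index 4
Index mapping: s[0]='i', s[1]='n', s[2]='x', s[3]='g', s[4]='w'
Result: 'w'


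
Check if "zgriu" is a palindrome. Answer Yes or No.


Input string: 'zgriu'
Reversed: 'uirgz'
Compare pairs: s[0]='z' vs s[4]='u' (mismatch), s[1]='g' vs s[3]='i' (mismatch)
Palindrome: No


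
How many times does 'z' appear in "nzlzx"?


Input string: 'nzlzx'
Target character: 'z'
Scan each position: s[1]='z', s[3]='z'
Matches found at indices: 1, 3
Total: 2


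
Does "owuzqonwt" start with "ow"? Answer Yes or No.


Input string: 'owuzqonwt'
Prefix to check: 'ow'
First 2 characters of input: 'ow'
Match: True
Result: Yes


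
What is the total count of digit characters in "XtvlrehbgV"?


Input string: 'XtvlrehbgV'
Operation: count digit characters (0-9)
Scan: 'X', 't', 'v', 'l', 'r', 'e', 'h', 'b', 'g', 'V'
Digits found: 0
Result: 0


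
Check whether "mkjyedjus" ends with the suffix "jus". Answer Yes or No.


Input string: 'mkjyedjus'
Suffix to check: 'jus'
Last 3 characters of input: 'jus'
Match: True
Result: Yes


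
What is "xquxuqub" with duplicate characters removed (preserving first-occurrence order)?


Input: 'xquxuqub'
Operation: keep first occurrence of each character
Scan: s[0]='x' new -> keep; s[1]='q' new -> keep; s[2]='u' new -> keep; s[3]='x' seen -> skip; s[4]='u' seen -> skip; s[5]='q' seen -> skip; s[6]='u' seen -> skip; s[7]='b' new -> keep
Result: xqub


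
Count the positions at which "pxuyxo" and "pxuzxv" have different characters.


String 1: 'pxuyxo'
String 2: 'pxuzxv'
Compare each position: pos 0: 'p'=='p', pos 1: 'x'=='x', pos 2: 'u'=='u', pos 3: 'y'!='z', pos 4: 'x'=='x', pos 5: 'o'!='v'
Differing positions: 2
Hamming distance: 2


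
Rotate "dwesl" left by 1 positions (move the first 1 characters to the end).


Input: 'dwesl', shift = 1
Operation: split at index 1 and swap parts
Front part s[0:1] = 'd'
Back part s[1:] = 'wesl'
Rotated = back + front = 'wesl' + 'd'
Result: wesld


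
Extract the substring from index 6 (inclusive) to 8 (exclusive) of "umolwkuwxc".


Input string: 'umolwkuwxc'
Operation: slice [6:8]
Extract characters: s[6]='u', s[7]='w'
Result: uw


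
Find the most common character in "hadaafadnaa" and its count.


Input: 'hadaafadnaa'
Operation: tally each character
Counts: 'a':6, 'd':2, 'f':1, 'h':1, 'n':1
Maximum: 'a' appears 6 times


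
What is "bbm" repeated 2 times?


Input string: 'bbm'
Operation: repeat 2 times
Concatenation: 'bbm' + 'bbm'
Result: bbmbbm


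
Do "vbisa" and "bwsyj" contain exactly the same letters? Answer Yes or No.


String 1: 'vbisa' -> sorted: 'abisv'
String 2: 'bwsyj' -> sorted: 'bjswy'
Compare sorted forms: 'abisv' != 'bjswy'
Anagram: No


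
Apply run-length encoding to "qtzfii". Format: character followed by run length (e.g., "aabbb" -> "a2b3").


Input: 'qtzfii'
Operation: identify consecutive runs
Runs: 'q' -> q1, 't' -> t1, 'z' -> z1, 'f' -> f1, 'ii' -> i2
Encoded: q1t1z1f1i2


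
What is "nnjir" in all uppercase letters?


Input string: 'nnjir'
Operation: convert each letter to uppercase
Mapping: 'n'->'N', 'n'->'N', 'j'->'J', 'i'->'I', 'r'->'R'
Result: NNJIR


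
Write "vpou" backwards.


Input string: 'vpou'
Operation: reverse character order
Original order: 'v' -> 'p' -> 'o' -> 'u'
Reversed order: 'u' -> 'o' -> 'p' -> 'v'
Result: uopv


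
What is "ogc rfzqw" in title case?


Input string: 'ogc rfzqw'
Operation: capitalize first letter of each word
Word transformations: 'ogc'->'Ogc', 'rfzqw'->'Rfzqw'
Result: Ogc Rfzqw


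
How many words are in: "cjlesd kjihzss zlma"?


Input string: 'cjlesd kjihzss zlma'
Operation: split by spaces
Words found: 'cjlesd', 'kjihzss', 'zlma'
Word count: 3


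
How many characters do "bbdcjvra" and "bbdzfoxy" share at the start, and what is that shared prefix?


String 1: 'bbdcjvra'
String 2: 'bbdzfoxy'
Compare position by position:
pos 0: 'b' vs 'b' match
pos 1: 'b' vs 'b' match
pos 2: 'd' vs 'd' match
pos 3: 'c' vs 'z' differ -> stop
Longest common prefix: "bbd" (length 3)


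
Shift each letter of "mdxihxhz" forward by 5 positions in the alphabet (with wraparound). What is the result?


Input: 'mdxihxhz', shift = 5
Operation: for each letter, (position + 5) mod 26
Mapping: 'm'(12+5=17)->'r', 'd'(3+5=8)->'i', 'x'(23+5=28, 28 mod 26=2)->'c', 'i'(8+5=13)->'n', 'h'(7+5=12)->'m', 'x'(23+5=28, 28 mod 26=2)->'c', 'h'(7+5=12)->'m', 'z'(25+5=30, 30 mod 26=4)->'e'
Result: ricnmcme


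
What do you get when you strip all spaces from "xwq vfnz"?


Input string: 'xwq vfnz'
Operation: remove all spaces
Words: 'xwq', 'vfnz'
Join without spaces: xwqvfnz


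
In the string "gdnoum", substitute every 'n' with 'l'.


Input string: 'gdnoum'
Operation: replace 'n' with 'l'
Positions of 'n': 2
After replacement: gdloum


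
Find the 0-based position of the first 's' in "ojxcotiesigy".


Input string: 'ojxcotiesigy'
Target: 's'
Scanning left to right: s[0]='o', s[1]='j', s[2]='x', s[3]='c', s[4]='o', s[5]='t', s[6]='i', s[7]='e', s[8]='s'
First match at index: 8


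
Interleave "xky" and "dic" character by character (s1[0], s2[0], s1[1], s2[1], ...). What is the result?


String 1: 'xky'
String 2: 'dic'
Operation: alternate characters
Pairs: 'x'+'d', 'k'+'i', 'y'+'c'
Result: xdkiyc


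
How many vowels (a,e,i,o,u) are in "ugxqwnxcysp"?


Input string: 'ugxqwnxcysp'
Operation: count vowels (a, e, i, o, u)
Scan: s[0]='u' (vowel), s[1]='g', s[2]='x', s[3]='q', s[4]='w', s[5]='n', s[6]='x', s[7]='c', s[8]='y', s[9]='s', s[10]='p'
Vowels found: 1
Result: 1


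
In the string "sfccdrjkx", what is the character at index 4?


Input string: 'sfccdrjkx'
Operation: get character at index 4
Index mapping: s[0]='s', s[1]='f', s[2]='c', s[3]='c', s[4]='d'
Result: 'd'


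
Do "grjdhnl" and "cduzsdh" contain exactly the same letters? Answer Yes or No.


String 1: 'grjdhnl' -> sorted: 'dghjlnr'
String 2: 'cduzsdh' -> sorted: 'cddhsuz'
Compare sorted forms: 'dghjlnr' != 'cddhsuz'
Anagram: No


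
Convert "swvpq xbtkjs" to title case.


Input string: 'swvpq xbtkjs'
Operation: capitalize first letter of each word
Word transformations: 'swvpq'->'Swvpq', 'xbtkjs'->'Xbtkjs'
Result: Swvpq Xbtkjs


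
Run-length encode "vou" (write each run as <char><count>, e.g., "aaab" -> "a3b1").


Input: 'vou'
Operation: identify consecutive runs
Runs: 'v' -> v1, 'o' -> o1, 'u' -> u1
Encoded: v1o1u1


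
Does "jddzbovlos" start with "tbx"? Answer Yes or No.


Input string: 'jddzbovlos'
Prefix to check: 'tbx'
First 3 characters of input: 'jdd'
Match: False
Result: No


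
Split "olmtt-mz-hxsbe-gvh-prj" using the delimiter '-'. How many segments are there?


Input string: 'olmtt-mz-hxsbe-gvh-prj'
Delimiter: '-'
Split result: 'olmtt', 'mz', 'hxsbe', 'gvh', 'prj'
Number of parts: 5


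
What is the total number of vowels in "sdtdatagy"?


Input string: 'sdtdatagy'
Operation: count vowels (a, e, i, o, u)
Scan: s[0]='s', s[1]='d', s[2]='t', s[3]='d', s[4]='a' (vowel), s[5]='t', s[6]='a' (vowel), s[7]='g', s[8]='y'
Vowels found: 2
Result: 2


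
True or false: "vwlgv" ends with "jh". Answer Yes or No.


Input string: 'vwlgv'
Suffix to check: 'jh'
Last 2 characters of input: 'gv'
Match: False
Result: No


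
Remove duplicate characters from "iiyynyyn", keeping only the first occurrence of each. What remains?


Input: 'iiyynyyn'
Operation: keep first occurrence of each character
Scan: s[0]='i' new -> keep; s[1]='i' seen -> skip; s[2]='y' new -> keep; s[3]='y' seen -> skip; s[4]='n' new -> keep; s[5]='y' seen -> skip; s[6]='y' seen -> skip; s[7]='n' seen -> skip
Result: iyn


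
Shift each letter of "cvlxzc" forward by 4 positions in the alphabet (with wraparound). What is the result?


Input: 'cvlxzc', shift = 4
Operation: for each letter, (position + 4) mod 26
Mapping: 'c'(2+4=6)->'g', 'v'(21+4=25)->'z', 'l'(11+4=15)->'p', 'x'(23+4=27, 27 mod 26=1)->'b', 'z'(25+4=29, 29 mod 26=3)->'d', 'c'(2+4=6)->'g'
Result: gzpbdg


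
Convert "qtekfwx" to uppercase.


Input string: 'qtekfwx'
Operation: convert each letter to uppercase
Mapping: 'q'->'Q', 't'->'T', 'e'->'E', 'k'->'K', 'f'->'F', 'w'->'W', 'x'->'X'
Result: QTEKFWX


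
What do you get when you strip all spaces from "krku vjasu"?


Input string: 'krku vjasu'
Operation: remove all spaces
Words: 'krku', 'vjasu'
Join without spaces: krkuvjasu


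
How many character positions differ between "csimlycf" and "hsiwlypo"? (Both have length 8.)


String 1: 'csimlycf'
String 2: 'hsiwlypo'
Compare each position: pos 0: 'c'!='h', pos 1: 's'=='s', pos 2: 'i'=='i', pos 3: 'm'!='w', pos 4: 'l'=='l', pos 5: 'y'=='y', pos 6: 'c'!='p', pos 7: 'f'!='o'
Differing positions: 4
Hamming distance: 4


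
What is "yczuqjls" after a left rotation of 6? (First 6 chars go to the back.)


Input: 'yczuqjls', shift = 6
Operation: split at index 6 and swap parts
Front part s[0:6] = 'yczuqj'
Back part s[6:] = 'ls'
Rotated = back + front = 'ls' + 'yczuqj'
Result: lsyczuqj


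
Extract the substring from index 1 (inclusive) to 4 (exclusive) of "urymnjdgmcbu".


Input string: 'urymnjdgmcbu'
Operation: slice [1:4]
Extract characters: s[1]='r', s[2]='y', s[3]='m'
Result: rym


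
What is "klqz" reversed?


Input string: 'klqz'
Operation: reverse character order
Original order: 'k' -> 'l' -> 'q' -> 'z'
Reversed order: 'z' -> 'q' -> 'l' -> 'k'
Result: zqlk


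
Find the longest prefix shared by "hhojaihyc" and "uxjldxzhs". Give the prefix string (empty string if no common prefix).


String 1: 'hhojaihyc'
String 2: 'uxjldxzhs'
Compare position by position:
pos 0: 'h' vs 'u' differ -> stop
Longest common prefix: "" (length 0)


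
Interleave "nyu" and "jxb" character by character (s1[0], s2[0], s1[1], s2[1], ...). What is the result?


String 1: 'nyu'
String 2: 'jxb'
Operation: alternate characters
Pairs: 'n'+'j', 'y'+'x', 'u'+'b'
Result: njyxub


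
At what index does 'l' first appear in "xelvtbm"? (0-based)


Input string: 'xelvtbm'
Target: 'l'
Scanning left to right: s[0]='x', s[1]='e', s[2]='l'
First match at index: 2


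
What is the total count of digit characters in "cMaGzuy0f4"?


Input string: 'cMaGzuy0f4'
Operation: count digit characters (0-9)
Scan: 'c', 'M', 'a', 'G', 'z', 'u', 'y', '0'(digit), 'f', '4'(digit)
Digits found: 2
Result: 2


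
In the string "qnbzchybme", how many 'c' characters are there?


Input string: 'qnbzchybme'
Target character: 'c'
Scan each position: s[4]='c'
Matches found at indices: 4
Total: 1


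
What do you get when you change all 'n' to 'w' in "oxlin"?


Input string: 'oxlin'
Operation: replace 'n' with 'w'
Positions of 'n': 4
After replacement: oxliw


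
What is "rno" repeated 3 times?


Input string: 'rno'
Operation: repeat 3 times
Concatenation: 'rno' + 'rno' + 'rno'
Result: rnornorno


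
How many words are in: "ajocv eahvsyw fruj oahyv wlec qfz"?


Input string: 'ajocv eahvsyw fruj oahyv wlec qfz'
Operation: split by spaces
Words found: 'ajocv', 'eahvsyw', 'fruj', 'oahyv', 'wlec', 'qfz'
Word count: 6


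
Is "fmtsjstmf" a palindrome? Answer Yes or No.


Input string: 'fmtsjstmf'
Reversed: 'fmtsjstmf'
Compare pairs: s[0]='f' vs s[8]='f' (match), s[1]='m' vs s[7]='m' (match), s[2]='t' vs s[6]='t' (match), s[3]='s' vs s[5]='s' (match)
Palindrome: Yes


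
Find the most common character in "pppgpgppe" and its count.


Input: 'pppgpgppe'
Operation: tally each character
Counts: 'e':1, 'g':2, 'p':6
Maximum: 'p' appears 6 times


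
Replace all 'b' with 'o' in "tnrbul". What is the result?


Input string: 'tnrbul'
Operation: replace 'b' with 'o'
Positions of 'b': 3
After replacement: tnroul


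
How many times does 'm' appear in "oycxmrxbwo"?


Input string: 'oycxmrxbwo'
Target character: 'm'
Scan each position: s[4]='m'
Matches found at indices: 4
Total: 1


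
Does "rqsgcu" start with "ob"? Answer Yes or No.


Input string: 'rqsgcu'
Prefix to check: 'ob'
First 2 characters of input: 'rq'
Match: False
Result: No


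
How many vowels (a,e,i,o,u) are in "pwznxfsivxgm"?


Input string: 'pwznxfsivxgm'
Operation: count vowels (a, e, i, o, u)
Scan: s[0]='p', s[1]='w', s[2]='z', s[3]='n', s[4]='x', s[5]='f', s[6]='s', s[7]='i' (vowel), s[8]='v', s[9]='x', s[10]='g', s[11]='m'
Vowels found: 1
Result: 1


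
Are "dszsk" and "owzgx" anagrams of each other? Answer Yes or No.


String 1: 'dszsk' -> sorted: 'dkssz'
String 2: 'owzgx' -> sorted: 'gowxz'
Compare sorted forms: 'dkssz' != 'gowxz'
Anagram: No


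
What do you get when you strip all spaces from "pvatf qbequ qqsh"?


Input string: 'pvatf qbequ qqsh'
Operation: remove all spaces
Words: 'pvatf', 'qbequ', 'qqsh'
Join without spaces: pvatfqbequqqsh


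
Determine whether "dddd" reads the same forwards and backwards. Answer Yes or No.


Input string: 'dddd'
Reversed: 'dddd'
Compare pairs: s[0]='d' vs s[3]='d' (match), s[1]='d' vs s[2]='d' (match)
Palindrome: Yes


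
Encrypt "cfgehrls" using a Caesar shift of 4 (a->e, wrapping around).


Input: 'cfgehrls', shift = 4
Operation: for each letter, (position + 4) mod 26
Mapping: 'c'(2+4=6)->'g', 'f'(5+4=9)->'j', 'g'(6+4=10)->'k', 'e'(4+4=8)->'i', 'h'(7+4=11)->'l', 'r'(17+4=21)->'v', 'l'(11+4=15)->'p', 's'(18+4=22)->'w'
Result: gjkilvpw


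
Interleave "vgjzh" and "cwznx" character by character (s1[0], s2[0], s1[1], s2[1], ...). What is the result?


String 1: 'vgjzh'
String 2: 'cwznx'
Operation: alternate characters
Pairs: 'v'+'c', 'g'+'w', 'j'+'z', 'z'+'n', 'h'+'x'
Result: vcgwjzznhx


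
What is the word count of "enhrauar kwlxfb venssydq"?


Input string: 'enhrauar kwlxfb venssydq'
Operation: split by spaces
Words found: 'enhrauar', 'kwlxfb', 'venssydq'
Word count: 3


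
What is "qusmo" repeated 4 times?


Input string: 'qusmo'
Operation: repeat 4 times
Concatenation: 'qusmo' + 'qusmo' + 'qusmo' + 'qusmo'
Result: qusmoqusmoqusmoqusmo


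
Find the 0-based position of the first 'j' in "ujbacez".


Input string: 'ujbacez'
Target: 'j'
Scanning left to right: s[0]='u', s[1]='j'
First match at index: 1


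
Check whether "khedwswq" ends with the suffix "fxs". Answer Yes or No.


Input string: 'khedwswq'
Suffix to check: 'fxs'
Last 3 characters of input: 'swq'
Match: False
Result: No


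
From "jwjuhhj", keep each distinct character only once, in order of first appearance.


Input: 'jwjuhhj'
Operation: keep first occurrence of each character
Scan: s[0]='j' new -> keep; s[1]='w' new -> keep; s[2]='j' seen -> skip; s[3]='u' new -> keep; s[4]='h' new -> keep; s[5]='h' seen -> skip; s[6]='j' seen -> skip
Result: jwuh


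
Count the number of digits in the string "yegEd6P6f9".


Input string: 'yegEd6P6f9'
Operation: count digit characters (0-9)
Scan: 'y', 'e', 'g', 'E', 'd', '6'(digit), 'P', '6'(digit), 'f', '9'(digit)
Digits found: 3
Result: 3


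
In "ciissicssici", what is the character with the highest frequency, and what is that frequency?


Input: 'ciissicssici'
Operation: tally each character
Counts: 'c':3, 'i':5, 's':4
Maximum: 'i' appears 5 times


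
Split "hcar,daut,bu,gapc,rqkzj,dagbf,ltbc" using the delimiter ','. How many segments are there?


Input string: 'hcar,daut,bu,gapc,rqkzj,dagbf,ltbc'
Delimiter: ','
Split result: 'hcar', 'daut', 'bu', 'gapc', 'rqkzj', 'dagbf', 'ltbc'
Number of parts: 7


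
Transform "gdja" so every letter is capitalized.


Input string: 'gdja'
Operation: convert each letter to uppercase
Mapping: 'g'->'G', 'd'->'D', 'j'->'J', 'a'->'A'
Result: GDJA


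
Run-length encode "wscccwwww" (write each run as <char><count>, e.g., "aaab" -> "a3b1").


Input: 'wscccwwww'
Operation: identify consecutive runs
Runs: 'w' -> w1, 's' -> s1, 'ccc' -> c3, 'wwww' -> w4
Encoded: w1s1c3w4


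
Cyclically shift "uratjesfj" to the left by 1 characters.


Input: 'uratjesfj', shift = 1
Operation: split at index 1 and swap parts
Front part s[0:1] = 'u'
Back part s[1:] = 'ratjesfj'
Rotated = back + front = 'ratjesfj' + 'u'
Result: ratjesfju


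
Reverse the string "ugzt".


Input string: 'ugzt'
Operation: reverse character order
Original order: 'u' -> 'g' -> 'z' -> 't'
Reversed order: 't' -> 'z' -> 'g' -> 'u'
Result: tzgu


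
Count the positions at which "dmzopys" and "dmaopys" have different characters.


String 1: 'dmzopys'
String 2: 'dmaopys'
Compare each position: pos 0: 'd'=='d', pos 1: 'm'=='m', pos 2: 'z'!='a', pos 3: 'o'=='o', pos 4: 'p'=='p', pos 5: 'y'=='y', pos 6: 's'=='s'
Differing positions: 1
Hamming distance: 1


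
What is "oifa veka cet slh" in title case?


Input string: 'oifa veka cet slh'
Operation: capitalize first letter of each word
Word transformations: 'oifa'->'Oifa', 'veka'->'Veka', 'cet'->'Cet', 'slh'->'Slh'
Result: Oifa Veka Cet Slh


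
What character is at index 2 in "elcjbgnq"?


Input string: 'elcjbgnq'
Operation: get character at index 2
Index mapping: s[0]='e', s[1]='l', s[2]='c'
Result: 'c'


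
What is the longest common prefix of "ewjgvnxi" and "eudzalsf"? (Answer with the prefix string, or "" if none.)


String 1: 'ewjgvnxi'
String 2: 'eudzalsf'
Compare position by position:
pos 0: 'e' vs 'e' match
pos 1: 'w' vs 'u' differ -> stop
Longest common prefix: "e" (length 1)


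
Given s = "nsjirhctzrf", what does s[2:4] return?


Input string: 'nsjirhctzrf'
Operation: slice [2:4]
Extract characters: s[2]='j', s[3]='i'
Result: ji


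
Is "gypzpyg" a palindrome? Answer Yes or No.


Input string: 'gypzpyg'
Reversed: 'gypzpyg'
Compare pairs: s[0]='g' vs s[6]='g' (match), s[1]='y' vs s[5]='y' (match), s[2]='p' vs s[4]='p' (match)
Palindrome: Yes


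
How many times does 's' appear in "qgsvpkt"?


Input string: 'qgsvpkt'
Target character: 's'
Scan each position: s[2]='s'
Matches found at indices: 2
Total: 1


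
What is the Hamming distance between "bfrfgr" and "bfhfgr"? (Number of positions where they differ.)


String 1: 'bfrfgr'
String 2: 'bfhfgr'
Compare each position: pos 0: 'b'=='b', pos 1: 'f'=='f', pos 2: 'r'!='h', pos 3: 'f'=='f', pos 4: 'g'=='g', pos 5: 'r'=='r'
Differing positions: 1
Hamming distance: 1


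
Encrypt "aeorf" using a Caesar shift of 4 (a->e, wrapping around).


Input: 'aeorf', shift = 4
Operation: for each letter, (position + 4) mod 26
Mapping: 'a'(0+4=4)->'e', 'e'(4+4=8)->'i', 'o'(14+4=18)->'s', 'r'(17+4=21)->'v', 'f'(5+4=9)->'j'
Result: eisvj


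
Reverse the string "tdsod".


Input string: 'tdsod'
Operation: reverse character order
Original order: 't' -> 'd' -> 's' -> 'o' -> 'd'
Reversed order: 'd' -> 'o' -> 's' -> 'd' -> 't'
Result: dosdt


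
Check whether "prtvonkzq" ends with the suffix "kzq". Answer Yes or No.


Input string: 'prtvonkzq'
Suffix to check: 'kzq'
Last 3 characters of input: 'kzq'
Match: True
Result: Yes


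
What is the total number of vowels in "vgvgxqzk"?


Input string: 'vgvgxqzk'
Operation: count vowels (a, e, i, o, u)
Scan: s[0]='v', s[1]='g', s[2]='v', s[3]='g', s[4]='x', s[5]='q', s[6]='z', s[7]='k'
Vowels found: 0
Result: 0


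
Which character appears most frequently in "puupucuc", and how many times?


Input: 'puupucuc'
Operation: tally each character
Counts: 'c':2, 'p':2, 'u':4
Maximum: 'u' appears 4 times


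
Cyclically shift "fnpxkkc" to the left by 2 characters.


Input: 'fnpxkkc', shift = 2
Operation: split at index 2 and swap parts
Front part s[0:2] = 'fn'
Back part s[2:] = 'pxkkc'
Rotated = back + front = 'pxkkc' + 'fn'
Result: pxkkcfn


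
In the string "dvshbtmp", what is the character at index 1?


Input string: 'dvshbtmp'
Operation: get character at index 1
Index mapping: s[0]='d', s[1]='v'
Result: 'v'


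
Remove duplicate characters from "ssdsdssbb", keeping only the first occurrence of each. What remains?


Input: 'ssdsdssbb'
Operation: keep first occurrence of each character
Scan: s[0]='s' new -> keep; s[1]='s' seen -> skip; s[2]='d' new -> keep; s[3]='s' seen -> skip; s[4]='d' seen -> skip; s[5]='s' seen -> skip; s[6]='s' seen -> skip; s[7]='b' new -> keep; s[8]='b' seen -> skip
Result: sdb


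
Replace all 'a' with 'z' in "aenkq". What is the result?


Input string: 'aenkq'
Operation: replace 'a' with 'z'
Positions of 'a': 0
After replacement: zenkq


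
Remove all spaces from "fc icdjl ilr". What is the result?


Input string: 'fc icdjl ilr'
Operation: remove all spaces
Words: 'fc', 'icdjl', 'ilr'
Join without spaces: fcicdjlilr


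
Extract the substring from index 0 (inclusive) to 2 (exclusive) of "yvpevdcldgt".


Input string: 'yvpevdcldgt'
Operation: slice [0:2]
Extract characters: s[0]='y', s[1]='v'
Result: yv


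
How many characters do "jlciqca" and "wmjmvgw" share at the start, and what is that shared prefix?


String 1: 'jlciqca'
String 2: 'wmjmvgw'
Compare position by position:
pos 0: 'j' vs 'w' differ -> stop
Longest common prefix: "" (length 0)


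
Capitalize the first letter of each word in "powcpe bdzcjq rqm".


Input string: 'powcpe bdzcjq rqm'
Operation: capitalize first letter of each word
Word transformations: 'powcpe'->'Powcpe', 'bdzcjq'->'Bdzcjq', 'rqm'->'Rqm'
Result: Powcpe Bdzcjq Rqm


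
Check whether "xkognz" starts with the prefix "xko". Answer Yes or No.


Input string: 'xkognz'
Prefix to check: 'xko'
First 3 characters of input: 'xko'
Match: True
Result: Yes


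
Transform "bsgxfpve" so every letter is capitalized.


Input string: 'bsgxfpve'
Operation: convert each letter to uppercase
Mapping: 'b'->'B', 's'->'S', 'g'->'G', 'x'->'X', 'f'->'F', 'p'->'P', 'v'->'V', 'e'->'E'
Result: BSGXFPVE


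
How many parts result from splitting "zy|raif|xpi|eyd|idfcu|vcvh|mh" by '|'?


Input string: 'zy|raif|xpi|eyd|idfcu|vcvh|mh'
Delimiter: '|'
Split result: 'zy', 'raif', 'xpi', 'eyd', 'idfcu', 'vcvh', 'mh'
Number of parts: 7


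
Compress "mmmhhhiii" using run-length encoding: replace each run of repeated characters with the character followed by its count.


Input: 'mmmhhhiii'
Operation: identify consecutive runs
Runs: 'mmm' -> m3, 'hhh' -> h3, 'iii' -> i3
Encoded: m3h3i3


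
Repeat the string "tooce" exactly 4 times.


Input string: 'tooce'
Operation: repeat 4 times
Concatenation: 'tooce' + 'tooce' + 'tooce' + 'tooce'
Result: toocetoocetoocetooce


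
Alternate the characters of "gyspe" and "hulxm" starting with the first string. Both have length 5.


String 1: 'gyspe'
String 2: 'hulxm'
Operation: alternate characters
Pairs: 'g'+'h', 'y'+'u', 's'+'l', 'p'+'x', 'e'+'m'
Result: ghyuslpxem


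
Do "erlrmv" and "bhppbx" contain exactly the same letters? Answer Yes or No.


String 1: 'erlrmv' -> sorted: 'elmrrv'
String 2: 'bhppbx' -> sorted: 'bbhppx'
Compare sorted forms: 'elmrrv' != 'bbhppx'
Anagram: No


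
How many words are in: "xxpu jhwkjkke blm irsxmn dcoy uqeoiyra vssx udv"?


Input string: 'xxpu jhwkjkke blm irsxmn dcoy uqeoiyra vssx udv'
Operation: split by spaces
Words found: 'xxpu', 'jhwkjkke', 'blm', 'irsxmn', 'dcoy', 'uqeoiyra', 'vssx', 'udv'
Word count: 8


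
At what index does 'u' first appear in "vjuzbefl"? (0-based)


Input string: 'vjuzbefl'
Target: 'u'
Scanning left to right: s[0]='v', s[1]='j', s[2]='u'
First match at index: 2


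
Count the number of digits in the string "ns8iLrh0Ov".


Input string: 'ns8iLrh0Ov'
Operation: count digit characters (0-9)
Scan: 'n', 's', '8'(digit), 'i', 'L', 'r', 'h', '0'(digit), 'O', 'v'
Digits found: 2
Result: 2


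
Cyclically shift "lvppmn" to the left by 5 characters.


Input: 'lvppmn', shift = 5
Operation: split at index 5 and swap parts
Front part s[0:5] = 'lvppm'
Back part s[5:] = 'n'
Rotated = back + front = 'n' + 'lvppm'
Result: nlvppm


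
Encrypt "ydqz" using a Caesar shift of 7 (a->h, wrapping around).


Input: 'ydqz', shift = 7
Operation: for each letter, (position + 7) mod 26
Mapping: 'y'(24+7=31, 31 mod 26=5)->'f', 'd'(3+7=10)->'k', 'q'(16+7=23)->'x', 'z'(25+7=32, 32 mod 26=6)->'g'
Result: fkxg


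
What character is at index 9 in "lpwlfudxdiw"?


Input string: 'lpwlfudxdiw'
Operation: get character at index 9
Index mapping: s[0]='l', s[1]='p', s[2]='w', s[3]='l', s[4]='f', s[5]='u', s[6]='d', s[7]='x', s[8]='d', s[9]='i'
Result: 'i'


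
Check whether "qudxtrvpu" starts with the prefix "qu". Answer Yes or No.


Input string: 'qudxtrvpu'
Prefix to check: 'qu'
First 2 characters of input: 'qu'
Match: True
Result: Yes


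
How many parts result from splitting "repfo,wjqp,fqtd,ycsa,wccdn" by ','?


Input string: 'repfo,wjqp,fqtd,ycsa,wccdn'
Delimiter: ','
Split result: 'repfo', 'wjqp', 'fqtd', 'ycsa', 'wccdn'
Number of parts: 5


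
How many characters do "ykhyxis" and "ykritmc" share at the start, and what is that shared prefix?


String 1: 'ykhyxis'
String 2: 'ykritmc'
Compare position by position:
pos 0: 'y' vs 'y' match
pos 1: 'k' vs 'k' match
pos 2: 'h' vs 'r' differ -> stop
Longest common prefix: "yk" (length 2)


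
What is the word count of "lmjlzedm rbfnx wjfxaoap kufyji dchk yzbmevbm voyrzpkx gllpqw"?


Input string: 'lmjlzedm rbfnx wjfxaoap kufyji dchk yzbmevbm voyrzpkx gllpqw'
Operation: split by spaces
Words found: 'lmjlzedm', 'rbfnx', 'wjfxaoap', 'kufyji', 'dchk', 'yzbmevbm', 'voyrzpkx', 'gllpqw'
Word count: 8


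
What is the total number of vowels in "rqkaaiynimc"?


Input string: 'rqkaaiynimc'
Operation: count vowels (a, e, i, o, u)
Scan: s[0]='r', s[1]='q', s[2]='k', s[3]='a' (vowel), s[4]='a' (vowel), s[5]='i' (vowel), s[6]='y', s[7]='n', s[8]='i' (vowel), s[9]='m', s[10]='c'
Vowels found: 4
Result: 4


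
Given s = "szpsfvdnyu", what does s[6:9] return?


Input string: 'szpsfvdnyu'
Operation: slice [6:9]
Extract characters: s[6]='d', s[7]='n', s[8]='y'
Result: dny


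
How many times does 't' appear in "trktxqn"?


Input string: 'trktxqn'
Target character: 't'
Scan each position: s[0]='t', s[3]='t'
Matches found at indices: 0, 3
Total: 2


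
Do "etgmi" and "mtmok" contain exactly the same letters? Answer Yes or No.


String 1: 'etgmi' -> sorted: 'egimt'
String 2: 'mtmok' -> sorted: 'kmmot'
Compare sorted forms: 'egimt' != 'kmmot'
Anagram: No


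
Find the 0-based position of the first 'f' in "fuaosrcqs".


Input string: 'fuaosrcqs'
Target: 'f'
Scanning left to right: s[0]='f'
First match at index: 0


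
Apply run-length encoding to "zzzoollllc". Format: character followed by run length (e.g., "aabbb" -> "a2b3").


Input: 'zzzoollllc'
Operation: identify consecutive runs
Runs: 'zzz' -> z3, 'oo' -> o2, 'llll' -> l4, 'c' -> c1
Encoded: z3o2l4c1


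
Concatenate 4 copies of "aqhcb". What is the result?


Input string: 'aqhcb'
Operation: repeat 4 times
Concatenation: 'aqhcb' + 'aqhcb' + 'aqhcb' + 'aqhcb'
Result: aqhcbaqhcbaqhcbaqhcb


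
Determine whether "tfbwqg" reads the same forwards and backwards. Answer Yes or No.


Input string: 'tfbwqg'
Reversed: 'gqwbft'
Compare pairs: s[0]='t' vs s[5]='g' (mismatch), s[1]='f' vs s[4]='q' (mismatch), s[2]='b' vs s[3]='w' (mismatch)
Palindrome: No


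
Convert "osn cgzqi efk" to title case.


Input string: 'osn cgzqi efk'
Operation: capitalize first letter of each word
Word transformations: 'osn'->'Osn', 'cgzqi'->'Cgzqi', 'efk'->'Efk'
Result: Osn Cgzqi Efk


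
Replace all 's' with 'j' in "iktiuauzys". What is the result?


Input string: 'iktiuauzys'
Operation: replace 's' with 'j'
Positions of 's': 9
After replacement: iktiuauzyj


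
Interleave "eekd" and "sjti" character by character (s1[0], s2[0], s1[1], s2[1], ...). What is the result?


String 1: 'eekd'
String 2: 'sjti'
Operation: alternate characters
Pairs: 'e'+'s', 'e'+'j', 'k'+'t', 'd'+'i'
Result: esejktdi


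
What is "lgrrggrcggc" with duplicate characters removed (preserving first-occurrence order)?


Input: 'lgrrggrcggc'
Operation: keep first occurrence of each character
Scan: s[0]='l' new -> keep; s[1]='g' new -> keep; s[2]='r' new -> keep; s[3]='r' seen -> skip; s[4]='g' seen -> skip; s[5]='g' seen -> skip; s[6]='r' seen -> skip; s[7]='c' new -> keep; s[8]='g' seen -> skip; s[9]='g' seen -> skip; s[10]='c' seen -> skip
Result: lgrc


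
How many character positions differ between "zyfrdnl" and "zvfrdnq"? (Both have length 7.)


String 1: 'zyfrdnl'
String 2: 'zvfrdnq'
Compare each position: pos 0: 'z'=='z', pos 1: 'y'!='v', pos 2: 'f'=='f', pos 3: 'r'=='r', pos 4: 'd'=='d', pos 5: 'n'=='n', pos 6: 'l'!='q'
Differing positions: 2
Hamming distance: 2


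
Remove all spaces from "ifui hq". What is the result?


Input string: 'ifui hq'
Operation: remove all spaces
Words: 'ifui', 'hq'
Join without spaces: ifuihq


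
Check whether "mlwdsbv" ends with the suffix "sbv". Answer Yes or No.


Input string: 'mlwdsbv'
Suffix to check: 'sbv'
Last 3 characters of input: 'sbv'
Match: True
Result: Yes


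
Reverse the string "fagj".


Input string: 'fagj'
Operation: reverse character order
Original order: 'f' -> 'a' -> 'g' -> 'j'
Reversed order: 'j' -> 'g' -> 'a' -> 'f'
Result: jgaf


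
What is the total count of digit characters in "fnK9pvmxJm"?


Input string: 'fnK9pvmxJm'
Operation: count digit characters (0-9)
Scan: 'f', 'n', 'K', '9'(digit), 'p', 'v', 'm', 'x', 'J', 'm'
Digits found: 1
Result: 1


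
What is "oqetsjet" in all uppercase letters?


Input string: 'oqetsjet'
Operation: convert each letter to uppercase
Mapping: 'o'->'O', 'q'->'Q', 'e'->'E', 't'->'T', 's'->'S', 'j'->'J', 'e'->'E', 't'->'T'
Result: OQETSJET


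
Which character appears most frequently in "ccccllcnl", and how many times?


Input: 'ccccllcnl'
Operation: tally each character
Counts: 'c':5, 'l':3, 'n':1
Maximum: 'c' appears 5 times
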